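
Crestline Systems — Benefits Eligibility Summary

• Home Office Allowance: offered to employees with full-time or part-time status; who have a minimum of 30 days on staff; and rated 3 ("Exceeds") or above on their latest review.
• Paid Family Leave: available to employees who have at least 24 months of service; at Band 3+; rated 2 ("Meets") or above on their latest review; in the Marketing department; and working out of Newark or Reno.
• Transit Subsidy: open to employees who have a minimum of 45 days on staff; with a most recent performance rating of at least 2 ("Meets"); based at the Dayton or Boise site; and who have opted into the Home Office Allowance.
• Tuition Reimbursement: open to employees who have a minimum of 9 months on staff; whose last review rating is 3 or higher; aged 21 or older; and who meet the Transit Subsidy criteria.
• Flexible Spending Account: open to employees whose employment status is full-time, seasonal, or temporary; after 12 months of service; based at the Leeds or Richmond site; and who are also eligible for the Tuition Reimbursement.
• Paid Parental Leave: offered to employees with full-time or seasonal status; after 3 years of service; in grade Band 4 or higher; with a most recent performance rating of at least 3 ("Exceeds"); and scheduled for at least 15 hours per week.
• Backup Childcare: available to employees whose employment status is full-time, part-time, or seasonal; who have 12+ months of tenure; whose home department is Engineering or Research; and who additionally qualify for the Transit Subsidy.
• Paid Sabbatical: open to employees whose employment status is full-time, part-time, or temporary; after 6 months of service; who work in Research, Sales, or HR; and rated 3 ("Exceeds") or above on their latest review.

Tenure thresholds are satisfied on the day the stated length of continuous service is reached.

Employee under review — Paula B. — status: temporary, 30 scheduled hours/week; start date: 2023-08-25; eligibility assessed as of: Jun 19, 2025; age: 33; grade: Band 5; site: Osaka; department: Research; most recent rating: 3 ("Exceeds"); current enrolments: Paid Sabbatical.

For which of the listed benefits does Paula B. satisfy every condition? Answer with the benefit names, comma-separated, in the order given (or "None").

Service from 2023-08-25 to Jun 19, 2025: 664 days.
Home Office Allowance — status temporary ✗ (requires full-time or part-time) → not eligible.
Paid Family Leave — service 664 days < 24 months (≈720 days) ✗ → not eligible.
Transit Subsidy — service 664 days ≥ 45 days ✓; rating 3 ≥ 2 ✓; site Osaka ✗ (not Dayton or Boise) → not eligible.
Tuition Reimbursement — service 664 days ≥ 9 months (≈270 days) ✓; rating 3 ≥ 3 ✓; age 33 ≥ 21 ✓; not eligible for Transit Subsidy ✗ → not eligible.
Flexible Spending Account — status temporary ✓; service 664 days ≥ 12 months (≈360 days) ✓; site Osaka ✗ (not Leeds or Richmond) → not eligible.
Paid Parental Leave — status temporary ✗ (requires full-time or seasonal) → not eligible.
Backup Childcare — status temporary ✗ (requires full-time, part-time, or seasonal) → not eligible.
Paid Sabbatical — status temporary ✓; service 664 days ≥ 6 months (≈180 days) ✓; dept Research ✓; rating 3 ≥ 3 ✓ → eligible.

Paid Sabbatical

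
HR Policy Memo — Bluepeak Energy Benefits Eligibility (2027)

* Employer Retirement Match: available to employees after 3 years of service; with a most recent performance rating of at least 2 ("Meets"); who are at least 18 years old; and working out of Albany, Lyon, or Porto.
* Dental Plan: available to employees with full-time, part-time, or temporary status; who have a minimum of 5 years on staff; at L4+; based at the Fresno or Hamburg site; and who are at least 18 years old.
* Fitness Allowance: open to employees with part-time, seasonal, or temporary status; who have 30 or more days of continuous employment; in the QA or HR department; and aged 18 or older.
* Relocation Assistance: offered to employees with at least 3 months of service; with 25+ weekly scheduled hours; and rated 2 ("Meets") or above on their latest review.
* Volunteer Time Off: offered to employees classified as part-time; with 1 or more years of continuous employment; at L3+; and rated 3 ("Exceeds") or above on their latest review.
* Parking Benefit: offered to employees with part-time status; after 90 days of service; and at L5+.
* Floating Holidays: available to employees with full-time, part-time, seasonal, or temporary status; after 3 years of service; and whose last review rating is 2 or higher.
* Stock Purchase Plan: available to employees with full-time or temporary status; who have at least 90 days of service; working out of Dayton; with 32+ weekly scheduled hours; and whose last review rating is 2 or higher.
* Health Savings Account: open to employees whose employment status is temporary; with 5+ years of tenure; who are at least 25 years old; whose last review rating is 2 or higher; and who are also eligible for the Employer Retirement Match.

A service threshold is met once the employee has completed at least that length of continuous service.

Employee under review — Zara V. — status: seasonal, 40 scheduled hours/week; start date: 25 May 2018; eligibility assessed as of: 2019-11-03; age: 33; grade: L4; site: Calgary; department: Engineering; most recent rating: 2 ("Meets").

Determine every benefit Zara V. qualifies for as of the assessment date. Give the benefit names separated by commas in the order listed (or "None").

Service from 25 May 2018 to 2019-11-03: 527 days.
Employer Retirement Match — service 527 days < 3 years (≈1095 days) ✗ → not eligible.
Dental Plan — status seasonal ✗ (requires full-time, part-time, or temporary) → not eligible.
Fitness Allowance — status seasonal ✓; service 527 days ≥ 30 days ✓; dept Engineering ✗ → not eligible.
Relocation Assistance — service 527 days ≥ 3 months (≈90 days) ✓; 40 hrs/wk ≥ 25 ✓; rating 2 ≥ 2 ✓ → eligible.
Volunteer Time Off — status seasonal ✗ (requires part-time) → not eligible.
Parking Benefit — status seasonal ✗ (requires part-time) → not eligible.
Floating Holidays — status seasonal ✓; service 527 days < 3 years (≈1095 days) ✗ → not eligible.
Stock Purchase Plan — status seasonal ✗ (requires full-time or temporary) → not eligible.
Health Savings Account — status seasonal ✗ (requires temporary) → not eligible.

Relocation Assistance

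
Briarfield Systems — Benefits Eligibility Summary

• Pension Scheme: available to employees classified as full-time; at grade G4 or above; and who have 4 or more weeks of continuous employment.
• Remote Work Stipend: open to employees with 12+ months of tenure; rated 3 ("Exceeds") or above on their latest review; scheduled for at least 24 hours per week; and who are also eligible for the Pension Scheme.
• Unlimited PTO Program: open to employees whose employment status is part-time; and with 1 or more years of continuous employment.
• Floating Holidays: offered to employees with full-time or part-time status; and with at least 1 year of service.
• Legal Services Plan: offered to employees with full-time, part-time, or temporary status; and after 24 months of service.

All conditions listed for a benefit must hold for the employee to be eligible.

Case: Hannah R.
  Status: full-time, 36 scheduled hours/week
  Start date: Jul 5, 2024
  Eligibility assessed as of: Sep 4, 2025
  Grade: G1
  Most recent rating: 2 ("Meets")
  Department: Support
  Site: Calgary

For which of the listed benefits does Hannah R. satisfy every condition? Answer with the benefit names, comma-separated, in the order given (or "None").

Floating Holidays

Service from Jul 5, 2024 to Sep 4, 2025: 426 days.
Pension Scheme — status full-time ✓; grade G1 < G4 ✗ → not eligible.
Remote Work Stipend — service 426 days ≥ 12 months (≈360 days) ✓; rating 2 < 3 ✗ → not eligible.
Unlimited PTO Program — status full-time ✗ (requires part-time) → not eligible.
Floating Holidays — status full-time ✓; service 426 days ≥ 1 year (≈365 days) ✓ → eligible.
Legal Services Plan — status full-time ✓; service 426 days < 24 months (≈720 days) ✗ → not eligible.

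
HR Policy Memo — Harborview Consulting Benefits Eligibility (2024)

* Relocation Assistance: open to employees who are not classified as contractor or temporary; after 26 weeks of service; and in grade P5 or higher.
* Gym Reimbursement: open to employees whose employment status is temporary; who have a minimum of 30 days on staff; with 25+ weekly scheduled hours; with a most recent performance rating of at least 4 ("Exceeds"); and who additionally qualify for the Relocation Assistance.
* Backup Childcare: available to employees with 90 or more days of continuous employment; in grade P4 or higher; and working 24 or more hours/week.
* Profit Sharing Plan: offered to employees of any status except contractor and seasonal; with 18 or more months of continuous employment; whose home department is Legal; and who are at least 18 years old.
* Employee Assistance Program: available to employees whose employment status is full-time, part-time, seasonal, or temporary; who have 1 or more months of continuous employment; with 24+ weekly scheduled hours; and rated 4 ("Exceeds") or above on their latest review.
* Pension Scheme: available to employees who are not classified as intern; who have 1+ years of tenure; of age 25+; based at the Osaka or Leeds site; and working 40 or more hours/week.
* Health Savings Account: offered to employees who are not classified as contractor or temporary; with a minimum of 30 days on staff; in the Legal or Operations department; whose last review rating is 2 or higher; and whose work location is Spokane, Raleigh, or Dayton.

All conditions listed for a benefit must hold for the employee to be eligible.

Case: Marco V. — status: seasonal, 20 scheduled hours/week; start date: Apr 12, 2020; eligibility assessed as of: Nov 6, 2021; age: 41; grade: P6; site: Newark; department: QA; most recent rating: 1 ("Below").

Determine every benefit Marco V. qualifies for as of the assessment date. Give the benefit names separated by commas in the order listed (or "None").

Service from Apr 12, 2020 to Nov 6, 2021: 573 days.
Relocation Assistance — status seasonal ✓ (not excluded); service 573 days ≥ 26 weeks (≈182 days) ✓; grade P6 ≥ P5 ✓ → eligible.
Gym Reimbursement — status seasonal ✗ (requires temporary) → not eligible.
Backup Childcare — service 573 days ≥ 90 days ✓; grade P6 ≥ P4 ✓; 20 hrs/wk < 24 ✗ → not eligible.
Profit Sharing Plan — status seasonal ✗ (excluded) → not eligible.
Employee Assistance Program — status seasonal ✓; service 573 days ≥ 1 month (≈30 days) ✓; 20 hrs/wk < 24 ✗ → not eligible.
Pension Scheme — status seasonal ✓ (not excluded); service 573 days ≥ 1 year (≈365 days) ✓; age 41 ≥ 25 ✓; site Newark ✗ (not Osaka or Leeds) → not eligible.
Health Savings Account — status seasonal ✓ (not excluded); service 573 days ≥ 30 days ✓; dept QA ✗ → not eligible.

Relocation Assistance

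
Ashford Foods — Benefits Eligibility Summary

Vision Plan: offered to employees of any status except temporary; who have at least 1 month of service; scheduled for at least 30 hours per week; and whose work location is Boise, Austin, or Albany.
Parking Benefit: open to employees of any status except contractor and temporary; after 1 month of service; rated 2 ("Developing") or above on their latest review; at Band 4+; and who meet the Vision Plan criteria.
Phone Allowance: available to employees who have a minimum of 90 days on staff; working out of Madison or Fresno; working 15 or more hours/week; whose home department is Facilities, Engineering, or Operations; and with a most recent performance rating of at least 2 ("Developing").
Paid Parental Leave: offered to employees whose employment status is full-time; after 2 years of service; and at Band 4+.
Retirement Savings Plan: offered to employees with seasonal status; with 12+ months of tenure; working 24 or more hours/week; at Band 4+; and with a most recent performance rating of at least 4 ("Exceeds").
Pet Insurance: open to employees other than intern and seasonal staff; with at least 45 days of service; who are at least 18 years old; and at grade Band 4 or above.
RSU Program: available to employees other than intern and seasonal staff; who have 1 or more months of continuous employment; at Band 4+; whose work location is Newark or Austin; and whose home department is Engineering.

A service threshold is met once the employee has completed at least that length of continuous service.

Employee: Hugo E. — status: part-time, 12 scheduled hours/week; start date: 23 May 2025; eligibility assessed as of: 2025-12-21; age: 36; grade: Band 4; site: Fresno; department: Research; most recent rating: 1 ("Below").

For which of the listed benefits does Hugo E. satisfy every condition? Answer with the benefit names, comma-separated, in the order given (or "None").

Service from 23 May 2025 to 2025-12-21: 212 days.
Vision Plan — status part-time ✓ (not excluded); service 212 days ≥ 1 month (≈30 days) ✓; 12 hrs/wk < 30 ✗ → not eligible.
Parking Benefit — status part-time ✓ (not excluded); service 212 days ≥ 1 month (≈30 days) ✓; rating 1 < 2 ✗ → not eligible.
Phone Allowance — service 212 days ≥ 90 days ✓; site Fresno ✓; 12 hrs/wk < 15 ✗ → not eligible.
Paid Parental Leave — status part-time ✗ (requires full-time) → not eligible.
Retirement Savings Plan — status part-time ✗ (requires seasonal) → not eligible.
Pet Insurance — status part-time ✓ (not excluded); service 212 days ≥ 45 days ✓; age 36 ≥ 18 ✓; grade Band 4 ≥ Band 4 ✓ → eligible.
RSU Program — status part-time ✓ (not excluded); service 212 days ≥ 1 month (≈30 days) ✓; grade Band 4 ≥ Band 4 ✓; site Fresno ✗ (not Newark or Austin) → not eligible.

Pet Insurance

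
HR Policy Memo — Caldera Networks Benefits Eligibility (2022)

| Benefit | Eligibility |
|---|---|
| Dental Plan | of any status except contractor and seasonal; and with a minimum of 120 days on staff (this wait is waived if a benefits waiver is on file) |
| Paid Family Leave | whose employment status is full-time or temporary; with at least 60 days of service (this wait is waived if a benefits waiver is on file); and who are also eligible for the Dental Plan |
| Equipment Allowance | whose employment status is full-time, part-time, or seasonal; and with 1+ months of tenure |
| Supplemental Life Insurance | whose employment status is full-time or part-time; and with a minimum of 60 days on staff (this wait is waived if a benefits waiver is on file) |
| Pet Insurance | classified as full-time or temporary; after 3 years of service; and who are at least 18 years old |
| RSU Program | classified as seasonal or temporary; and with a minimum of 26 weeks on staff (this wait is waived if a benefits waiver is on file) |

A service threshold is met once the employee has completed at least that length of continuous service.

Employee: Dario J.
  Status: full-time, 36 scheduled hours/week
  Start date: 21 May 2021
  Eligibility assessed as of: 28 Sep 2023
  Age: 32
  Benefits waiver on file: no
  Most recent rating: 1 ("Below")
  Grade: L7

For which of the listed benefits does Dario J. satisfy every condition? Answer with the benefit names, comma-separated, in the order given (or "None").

Dental Plan, Paid Family Leave, Equipment Allowance, Supplemental Life Insurance

Service from 21 May 2021 to 28 Sep 2023: 860 days.
Dental Plan — status full-time ✓ (not excluded); no waiver, service 860 days ≥ 120 days ✓ → eligible.
Paid Family Leave — status full-time ✓; no waiver, service 860 days ≥ 60 days ✓; eligible for Dental Plan ✓ → eligible.
Equipment Allowance — status full-time ✓; service 860 days ≥ 1 month (≈30 days) ✓ → eligible.
Supplemental Life Insurance — status full-time ✓; no waiver, service 860 days ≥ 60 days ✓ → eligible.
Pet Insurance — status full-time ✓; service 860 days < 3 years (≈1095 days) ✗ → not eligible.
RSU Program — status full-time ✗ (requires seasonal or temporary) → not eligible.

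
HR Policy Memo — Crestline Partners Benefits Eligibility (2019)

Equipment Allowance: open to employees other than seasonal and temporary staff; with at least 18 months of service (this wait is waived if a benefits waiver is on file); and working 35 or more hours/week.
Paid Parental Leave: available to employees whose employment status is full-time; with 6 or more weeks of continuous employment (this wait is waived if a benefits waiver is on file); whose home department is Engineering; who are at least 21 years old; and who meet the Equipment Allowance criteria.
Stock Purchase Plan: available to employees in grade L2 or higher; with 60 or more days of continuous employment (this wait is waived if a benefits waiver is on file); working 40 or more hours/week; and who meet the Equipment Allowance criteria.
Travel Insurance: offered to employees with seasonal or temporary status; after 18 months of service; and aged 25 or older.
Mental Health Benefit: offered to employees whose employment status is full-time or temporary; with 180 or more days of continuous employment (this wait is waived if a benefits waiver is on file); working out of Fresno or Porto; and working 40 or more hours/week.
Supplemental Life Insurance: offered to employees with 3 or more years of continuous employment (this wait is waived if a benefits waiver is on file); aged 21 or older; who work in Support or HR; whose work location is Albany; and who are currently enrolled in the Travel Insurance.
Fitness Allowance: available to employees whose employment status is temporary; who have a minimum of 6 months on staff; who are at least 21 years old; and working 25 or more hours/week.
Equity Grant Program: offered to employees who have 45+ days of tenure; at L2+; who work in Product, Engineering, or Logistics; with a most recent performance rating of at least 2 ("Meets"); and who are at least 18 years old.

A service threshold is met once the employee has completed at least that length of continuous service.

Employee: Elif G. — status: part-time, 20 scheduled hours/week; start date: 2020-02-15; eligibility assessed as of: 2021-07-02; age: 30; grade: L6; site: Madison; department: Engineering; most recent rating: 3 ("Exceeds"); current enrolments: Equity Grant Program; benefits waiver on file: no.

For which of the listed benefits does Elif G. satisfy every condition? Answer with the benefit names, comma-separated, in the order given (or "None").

Service from 2020-02-15 to 2021-07-02: 503 days.
Equipment Allowance — status part-time ✓ (not excluded); no waiver, service 503 days < 18 months (≈540 days) ✗ → not eligible.
Paid Parental Leave — status part-time ✗ (requires full-time) → not eligible.
Stock Purchase Plan — grade L6 ≥ L2 ✓; no waiver, service 503 days ≥ 60 days ✓; 20 hrs/wk < 40 ✗ → not eligible.
Travel Insurance — status part-time ✗ (requires seasonal or temporary) → not eligible.
Mental Health Benefit — status part-time ✗ (requires full-time or temporary) → not eligible.
Supplemental Life Insurance — no waiver, service 503 days < 3 years (≈1095 days) ✗ → not eligible.
Fitness Allowance — status part-time ✗ (requires temporary) → not eligible.
Equity Grant Program — service 503 days ≥ 45 days ✓; grade L6 ≥ L2 ✓; dept Engineering ✓; rating 3 ≥ 2 ✓; age 30 ≥ 18 ✓ → eligible.

Equity Grant Program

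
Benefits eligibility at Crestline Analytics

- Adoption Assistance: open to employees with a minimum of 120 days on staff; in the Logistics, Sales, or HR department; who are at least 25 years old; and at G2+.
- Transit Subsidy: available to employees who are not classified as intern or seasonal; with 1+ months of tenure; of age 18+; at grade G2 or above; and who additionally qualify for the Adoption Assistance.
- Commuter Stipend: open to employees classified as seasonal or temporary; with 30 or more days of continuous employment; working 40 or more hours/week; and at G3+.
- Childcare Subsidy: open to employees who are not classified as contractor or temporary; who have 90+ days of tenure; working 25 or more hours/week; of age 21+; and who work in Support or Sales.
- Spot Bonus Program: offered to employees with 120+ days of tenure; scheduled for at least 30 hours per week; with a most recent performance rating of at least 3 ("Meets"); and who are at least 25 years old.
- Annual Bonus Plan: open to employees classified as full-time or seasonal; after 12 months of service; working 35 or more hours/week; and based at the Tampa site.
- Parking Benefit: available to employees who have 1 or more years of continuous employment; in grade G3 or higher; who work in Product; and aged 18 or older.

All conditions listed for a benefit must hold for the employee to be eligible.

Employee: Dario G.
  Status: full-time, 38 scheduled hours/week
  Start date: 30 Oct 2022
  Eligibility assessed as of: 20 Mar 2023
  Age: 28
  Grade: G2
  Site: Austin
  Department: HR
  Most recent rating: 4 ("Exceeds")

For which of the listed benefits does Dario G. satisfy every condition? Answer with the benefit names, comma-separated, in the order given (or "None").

Adoption Assistance, Transit Subsidy, Spot Bonus Program

Service from 30 Oct 2022 to 20 Mar 2023: 141 days.
Adoption Assistance — service 141 days ≥ 120 days ✓; dept HR ✓; age 28 ≥ 25 ✓; grade G2 ≥ G2 ✓ → eligible.
Transit Subsidy — status full-time ✓ (not excluded); service 141 days ≥ 1 month (≈30 days) ✓; age 28 ≥ 18 ✓; grade G2 ≥ G2 ✓; eligible for Adoption Assistance ✓ → eligible.
Commuter Stipend — status full-time ✗ (requires seasonal or temporary) → not eligible.
Childcare Subsidy — status full-time ✓ (not excluded); service 141 days ≥ 90 days ✓; 38 hrs/wk ≥ 25 ✓; age 28 ≥ 21 ✓; dept HR ✗ → not eligible.
Spot Bonus Program — service 141 days ≥ 120 days ✓; 38 hrs/wk ≥ 30 ✓; rating 4 ≥ 3 ✓; age 28 ≥ 25 ✓ → eligible.
Annual Bonus Plan — status full-time ✓; service 141 days < 12 months (≈360 days) ✗ → not eligible.
Parking Benefit — service 141 days < 1 year (≈365 days) ✗ → not eligible.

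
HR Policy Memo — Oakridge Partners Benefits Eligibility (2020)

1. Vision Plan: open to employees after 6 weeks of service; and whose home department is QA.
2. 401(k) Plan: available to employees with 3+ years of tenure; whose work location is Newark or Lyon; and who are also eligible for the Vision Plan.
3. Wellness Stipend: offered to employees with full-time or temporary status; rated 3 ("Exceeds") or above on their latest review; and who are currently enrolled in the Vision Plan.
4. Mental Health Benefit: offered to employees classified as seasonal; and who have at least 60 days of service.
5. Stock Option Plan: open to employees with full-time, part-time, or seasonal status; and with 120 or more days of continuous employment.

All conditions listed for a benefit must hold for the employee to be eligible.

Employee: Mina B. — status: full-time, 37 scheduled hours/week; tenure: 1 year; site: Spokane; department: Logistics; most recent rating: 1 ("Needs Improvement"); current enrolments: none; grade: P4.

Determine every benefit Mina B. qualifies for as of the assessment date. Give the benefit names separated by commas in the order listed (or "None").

Stock Option Plan

Vision Plan — service 1 year ≥ 6 weeks (≈42 days) ✓; dept Logistics ✗ → not eligible.
401(k) Plan — service 1 year < 3 years ✗ → not eligible.
Wellness Stipend — status full-time ✓; rating 1 < 3 ✗ → not eligible.
Mental Health Benefit — status full-time ✗ (requires seasonal) → not eligible.
Stock Option Plan — status full-time ✓; service 1 year ≥ 120 days ✓ → eligible.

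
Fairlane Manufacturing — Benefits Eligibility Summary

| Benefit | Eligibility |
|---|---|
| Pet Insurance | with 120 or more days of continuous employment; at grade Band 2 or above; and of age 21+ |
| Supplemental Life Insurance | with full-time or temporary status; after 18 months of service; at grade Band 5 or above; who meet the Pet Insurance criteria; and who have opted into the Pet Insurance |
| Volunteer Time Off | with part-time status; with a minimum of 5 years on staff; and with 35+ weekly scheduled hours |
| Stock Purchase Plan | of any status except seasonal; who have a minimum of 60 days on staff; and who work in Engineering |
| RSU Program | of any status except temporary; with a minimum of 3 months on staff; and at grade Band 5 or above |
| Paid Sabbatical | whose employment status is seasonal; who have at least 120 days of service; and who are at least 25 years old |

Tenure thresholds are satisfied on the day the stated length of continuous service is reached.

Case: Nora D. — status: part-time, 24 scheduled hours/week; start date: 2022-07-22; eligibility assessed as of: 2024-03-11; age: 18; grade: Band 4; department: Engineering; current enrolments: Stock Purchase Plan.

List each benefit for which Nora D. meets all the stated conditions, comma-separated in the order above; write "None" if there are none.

Service from 2022-07-22 to 2024-03-11: 598 days.
Pet Insurance — service 598 days ≥ 120 days ✓; grade Band 4 ≥ Band 2 ✓; age 18 < 21 ✗ → not eligible.
Supplemental Life Insurance — status part-time ✗ (requires full-time or temporary) → not eligible.
Volunteer Time Off — status part-time ✓; service 598 days < 5 years (≈1825 days) ✗ → not eligible.
Stock Purchase Plan — status part-time ✓ (not excluded); service 598 days ≥ 60 days ✓; dept Engineering ✓ → eligible.
RSU Program — status part-time ✓ (not excluded); service 598 days ≥ 3 months (≈90 days) ✓; grade Band 4 < Band 5 ✗ → not eligible.
Paid Sabbatical — status part-time ✗ (requires seasonal) → not eligible.

Stock Purchase Plan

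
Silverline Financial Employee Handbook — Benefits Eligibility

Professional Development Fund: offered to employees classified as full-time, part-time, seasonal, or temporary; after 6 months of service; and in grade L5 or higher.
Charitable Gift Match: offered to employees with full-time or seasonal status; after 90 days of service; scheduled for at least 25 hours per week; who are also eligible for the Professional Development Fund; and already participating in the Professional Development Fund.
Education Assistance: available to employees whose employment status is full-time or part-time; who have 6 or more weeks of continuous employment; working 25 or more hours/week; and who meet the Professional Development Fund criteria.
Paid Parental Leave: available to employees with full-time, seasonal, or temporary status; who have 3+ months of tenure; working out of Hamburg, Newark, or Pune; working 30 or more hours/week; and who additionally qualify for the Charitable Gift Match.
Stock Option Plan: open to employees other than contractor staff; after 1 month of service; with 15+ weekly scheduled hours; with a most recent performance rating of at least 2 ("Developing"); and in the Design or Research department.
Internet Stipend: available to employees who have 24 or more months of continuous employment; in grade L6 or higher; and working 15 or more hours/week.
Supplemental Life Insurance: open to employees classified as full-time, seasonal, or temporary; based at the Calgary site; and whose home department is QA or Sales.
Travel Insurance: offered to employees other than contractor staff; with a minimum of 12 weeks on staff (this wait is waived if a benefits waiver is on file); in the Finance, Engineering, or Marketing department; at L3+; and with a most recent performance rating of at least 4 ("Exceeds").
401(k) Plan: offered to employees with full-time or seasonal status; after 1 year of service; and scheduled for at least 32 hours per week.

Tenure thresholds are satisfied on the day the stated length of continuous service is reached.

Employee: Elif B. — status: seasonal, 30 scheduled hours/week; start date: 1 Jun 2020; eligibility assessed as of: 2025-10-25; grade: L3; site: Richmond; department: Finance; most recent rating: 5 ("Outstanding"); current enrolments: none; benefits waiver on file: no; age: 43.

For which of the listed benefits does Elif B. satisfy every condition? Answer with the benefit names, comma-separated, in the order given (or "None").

Travel Insurance

Service from 1 Jun 2020 to 2025-10-25: 1972 days.
Professional Development Fund — status seasonal ✓; service 1972 days ≥ 6 months (≈180 days) ✓; grade L3 < L5 ✗ → not eligible.
Charitable Gift Match — status seasonal ✓; service 1972 days ≥ 90 days ✓; 30 hrs/wk ≥ 25 ✓; not eligible for Professional Development Fund ✗ → not eligible.
Education Assistance — status seasonal ✗ (requires full-time or part-time) → not eligible.
Paid Parental Leave — status seasonal ✓; service 1972 days ≥ 3 months (≈90 days) ✓; site Richmond ✗ (not Hamburg, Newark, or Pune) → not eligible.
Stock Option Plan — status seasonal ✓ (not excluded); service 1972 days ≥ 1 month (≈30 days) ✓; 30 hrs/wk ≥ 15 ✓; rating 5 ≥ 2 ✓; dept Finance ✗ → not eligible.
Internet Stipend — service 1972 days ≥ 24 months (≈720 days) ✓; grade L3 < L6 ✗ → not eligible.
Supplemental Life Insurance — status seasonal ✓; site Richmond ✗ (not Calgary) → not eligible.
Travel Insurance — status seasonal ✓ (not excluded); no waiver, service 1972 days ≥ 12 weeks (≈84 days) ✓; dept Finance ✓; grade L3 ≥ L3 ✓; rating 5 ≥ 4 ✓ → eligible.
401(k) Plan — status seasonal ✓; service 1972 days ≥ 1 year (≈365 days) ✓; 30 hrs/wk < 32 ✗ → not eligible.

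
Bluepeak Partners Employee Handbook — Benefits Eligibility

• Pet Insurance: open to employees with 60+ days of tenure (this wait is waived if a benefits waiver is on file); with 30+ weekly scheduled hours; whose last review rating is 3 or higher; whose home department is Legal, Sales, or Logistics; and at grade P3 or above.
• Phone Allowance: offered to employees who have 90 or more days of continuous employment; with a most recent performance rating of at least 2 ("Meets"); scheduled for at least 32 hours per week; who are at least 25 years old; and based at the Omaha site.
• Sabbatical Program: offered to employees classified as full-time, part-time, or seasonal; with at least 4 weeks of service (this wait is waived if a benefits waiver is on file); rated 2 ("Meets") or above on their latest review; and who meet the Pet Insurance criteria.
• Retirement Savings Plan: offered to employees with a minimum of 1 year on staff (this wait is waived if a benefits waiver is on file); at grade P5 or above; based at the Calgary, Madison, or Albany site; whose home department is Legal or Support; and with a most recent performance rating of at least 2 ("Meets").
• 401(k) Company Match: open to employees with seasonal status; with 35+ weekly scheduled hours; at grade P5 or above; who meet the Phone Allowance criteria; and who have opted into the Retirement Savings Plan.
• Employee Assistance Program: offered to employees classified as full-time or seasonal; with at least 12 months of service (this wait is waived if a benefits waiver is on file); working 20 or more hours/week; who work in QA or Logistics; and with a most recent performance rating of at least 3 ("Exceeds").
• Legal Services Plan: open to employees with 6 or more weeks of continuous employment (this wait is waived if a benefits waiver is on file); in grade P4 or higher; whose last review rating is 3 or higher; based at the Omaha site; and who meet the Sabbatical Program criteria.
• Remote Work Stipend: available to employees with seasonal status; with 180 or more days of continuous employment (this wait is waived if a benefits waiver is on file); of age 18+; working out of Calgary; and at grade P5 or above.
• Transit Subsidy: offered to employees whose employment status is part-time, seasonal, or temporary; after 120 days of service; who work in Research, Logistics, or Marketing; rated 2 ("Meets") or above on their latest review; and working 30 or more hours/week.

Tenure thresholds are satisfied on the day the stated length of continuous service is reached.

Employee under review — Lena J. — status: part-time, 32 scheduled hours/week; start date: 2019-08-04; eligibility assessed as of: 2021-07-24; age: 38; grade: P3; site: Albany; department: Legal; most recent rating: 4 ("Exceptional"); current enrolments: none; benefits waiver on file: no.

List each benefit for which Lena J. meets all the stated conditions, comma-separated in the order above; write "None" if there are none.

Pet Insurance, Sabbatical Program

Service from 2019-08-04 to 2021-07-24: 720 days.
Pet Insurance — no waiver, service 720 days ≥ 60 days ✓; 32 hrs/wk ≥ 30 ✓; rating 4 ≥ 3 ✓; dept Legal ✓; grade P3 ≥ P3 ✓ → eligible.
Phone Allowance — service 720 days ≥ 90 days ✓; rating 4 ≥ 2 ✓; 32 hrs/wk ≥ 32 ✓; age 38 ≥ 25 ✓; site Albany ✗ (not Omaha) → not eligible.
Sabbatical Program — status part-time ✓; no waiver, service 720 days ≥ 4 weeks (≈28 days) ✓; rating 4 ≥ 2 ✓; eligible for Pet Insurance ✓ → eligible.
Retirement Savings Plan — no waiver, service 720 days ≥ 1 year (≈365 days) ✓; grade P3 < P5 ✗ → not eligible.
401(k) Company Match — status part-time ✗ (requires seasonal) → not eligible.
Employee Assistance Program — status part-time ✗ (requires full-time or seasonal) → not eligible.
Legal Services Plan — no waiver, service 720 days ≥ 6 weeks (≈42 days) ✓; grade P3 < P4 ✗ → not eligible.
Remote Work Stipend — status part-time ✗ (requires seasonal) → not eligible.
Transit Subsidy — status part-time ✓; service 720 days ≥ 120 days ✓; dept Legal ✗ → not eligible.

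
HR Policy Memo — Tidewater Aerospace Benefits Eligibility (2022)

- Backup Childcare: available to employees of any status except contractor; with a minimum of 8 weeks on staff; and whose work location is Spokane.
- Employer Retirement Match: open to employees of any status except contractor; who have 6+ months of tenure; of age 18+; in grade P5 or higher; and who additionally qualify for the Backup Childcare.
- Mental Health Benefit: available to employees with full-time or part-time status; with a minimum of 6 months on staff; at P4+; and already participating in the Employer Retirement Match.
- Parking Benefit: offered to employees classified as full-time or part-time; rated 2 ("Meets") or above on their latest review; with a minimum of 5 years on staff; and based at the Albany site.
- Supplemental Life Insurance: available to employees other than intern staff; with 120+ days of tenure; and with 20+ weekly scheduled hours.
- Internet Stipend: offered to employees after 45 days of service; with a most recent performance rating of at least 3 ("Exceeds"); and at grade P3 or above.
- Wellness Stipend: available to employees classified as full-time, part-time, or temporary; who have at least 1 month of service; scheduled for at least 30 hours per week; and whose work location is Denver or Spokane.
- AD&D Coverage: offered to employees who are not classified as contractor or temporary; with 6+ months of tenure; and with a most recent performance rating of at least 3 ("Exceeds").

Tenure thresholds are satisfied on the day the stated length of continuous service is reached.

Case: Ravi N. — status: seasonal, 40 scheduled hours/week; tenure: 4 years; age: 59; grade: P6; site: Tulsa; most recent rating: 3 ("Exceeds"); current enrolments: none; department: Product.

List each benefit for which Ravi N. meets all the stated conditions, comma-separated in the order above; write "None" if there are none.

Backup Childcare — status seasonal ✓ (not excluded); service 4 years ≥ 8 weeks (≈56 days) ✓; site Tulsa ✗ (not Spokane) → not eligible.
Employer Retirement Match — status seasonal ✓ (not excluded); service 4 years ≥ 6 months (≈180 days) ✓; age 59 ≥ 18 ✓; grade P6 ≥ P5 ✓; not eligible for Backup Childcare ✗ → not eligible.
Mental Health Benefit — status seasonal ✗ (requires full-time or part-time) → not eligible.
Parking Benefit — status seasonal ✗ (requires full-time or part-time) → not eligible.
Supplemental Life Insurance — status seasonal ✓ (not excluded); service 4 years ≥ 120 days ✓; 40 hrs/wk ≥ 20 ✓ → eligible.
Internet Stipend — service 4 years ≥ 45 days ✓; rating 3 ≥ 3 ✓; grade P6 ≥ P3 ✓ → eligible.
Wellness Stipend — status seasonal ✗ (requires full-time, part-time, or temporary) → not eligible.
AD&D Coverage — status seasonal ✓ (not excluded); service 4 years ≥ 6 months (≈180 days) ✓; rating 3 ≥ 3 ✓ → eligible.

Supplemental Life Insurance, Internet Stipend, AD&D Coverage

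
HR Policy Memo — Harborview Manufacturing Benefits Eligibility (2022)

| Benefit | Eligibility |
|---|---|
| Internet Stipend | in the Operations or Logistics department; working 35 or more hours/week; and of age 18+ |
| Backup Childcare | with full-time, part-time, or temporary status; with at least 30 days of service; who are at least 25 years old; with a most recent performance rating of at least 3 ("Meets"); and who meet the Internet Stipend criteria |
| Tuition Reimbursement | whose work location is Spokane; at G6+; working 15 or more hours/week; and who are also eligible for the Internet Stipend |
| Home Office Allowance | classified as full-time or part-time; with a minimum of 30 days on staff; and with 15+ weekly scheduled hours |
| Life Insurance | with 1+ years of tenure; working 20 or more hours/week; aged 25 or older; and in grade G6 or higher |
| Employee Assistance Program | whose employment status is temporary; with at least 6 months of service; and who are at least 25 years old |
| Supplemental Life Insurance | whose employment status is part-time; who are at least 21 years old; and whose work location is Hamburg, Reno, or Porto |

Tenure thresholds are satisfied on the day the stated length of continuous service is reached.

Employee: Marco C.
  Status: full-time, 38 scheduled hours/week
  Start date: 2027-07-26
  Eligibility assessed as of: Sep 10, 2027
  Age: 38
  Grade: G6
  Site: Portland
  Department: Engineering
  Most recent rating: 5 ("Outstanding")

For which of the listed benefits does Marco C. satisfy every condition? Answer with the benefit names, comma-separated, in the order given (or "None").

Service from 2027-07-26 to Sep 10, 2027: 46 days.
Internet Stipend — dept Engineering ✗ → not eligible.
Backup Childcare — status full-time ✓; service 46 days ≥ 30 days ✓; age 38 ≥ 25 ✓; rating 5 ≥ 3 ✓; not eligible for Internet Stipend ✗ → not eligible.
Tuition Reimbursement — site Portland ✗ (not Spokane) → not eligible.
Home Office Allowance — status full-time ✓; service 46 days ≥ 30 days ✓; 38 hrs/wk ≥ 15 ✓ → eligible.
Life Insurance — service 46 days < 1 year (≈365 days) ✗ → not eligible.
Employee Assistance Program — status full-time ✗ (requires temporary) → not eligible.
Supplemental Life Insurance — status full-time ✗ (requires part-time) → not eligible.

Home Office Allowance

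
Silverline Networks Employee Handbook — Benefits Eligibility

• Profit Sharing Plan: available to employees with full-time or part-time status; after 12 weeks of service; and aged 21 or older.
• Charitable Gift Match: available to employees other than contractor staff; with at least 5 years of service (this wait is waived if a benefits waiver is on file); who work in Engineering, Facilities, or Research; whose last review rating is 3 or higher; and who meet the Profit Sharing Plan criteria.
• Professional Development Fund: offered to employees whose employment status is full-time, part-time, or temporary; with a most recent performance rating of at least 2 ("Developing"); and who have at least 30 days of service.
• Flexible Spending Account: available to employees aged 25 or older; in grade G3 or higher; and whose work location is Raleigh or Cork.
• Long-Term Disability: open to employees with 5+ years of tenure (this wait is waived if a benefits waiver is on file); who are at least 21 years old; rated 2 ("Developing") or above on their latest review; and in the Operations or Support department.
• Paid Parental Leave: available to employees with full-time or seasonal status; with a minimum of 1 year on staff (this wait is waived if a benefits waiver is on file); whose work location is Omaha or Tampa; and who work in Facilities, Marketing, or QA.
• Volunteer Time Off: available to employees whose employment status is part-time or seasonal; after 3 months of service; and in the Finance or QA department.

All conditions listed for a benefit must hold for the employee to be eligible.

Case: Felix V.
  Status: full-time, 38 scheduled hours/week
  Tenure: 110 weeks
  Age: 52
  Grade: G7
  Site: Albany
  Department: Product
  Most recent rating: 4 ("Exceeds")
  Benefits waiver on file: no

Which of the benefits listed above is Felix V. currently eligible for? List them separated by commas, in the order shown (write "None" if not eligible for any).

Profit Sharing Plan — status full-time ✓; service 110 weeks ≥ 12 weeks ✓; age 52 ≥ 21 ✓ → eligible.
Charitable Gift Match — status full-time ✓ (not excluded); no waiver, service 110 weeks < 5 years (≈1825 days) ✗ → not eligible.
Professional Development Fund — status full-time ✓; rating 4 ≥ 2 ✓; service 110 weeks ≥ 30 days ✓ → eligible.
Flexible Spending Account — age 52 ≥ 25 ✓; grade G7 ≥ G3 ✓; site Albany ✗ (not Raleigh or Cork) → not eligible.
Long-Term Disability — no waiver, service 110 weeks < 5 years (≈1825 days) ✗ → not eligible.
Paid Parental Leave — status full-time ✓; no waiver, service 110 weeks ≥ 1 year (≈365 days) ✓; site Albany ✗ (not Omaha or Tampa) → not eligible.
Volunteer Time Off — status full-time ✗ (requires part-time or seasonal) → not eligible.

Profit Sharing Plan, Professional Development Fund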